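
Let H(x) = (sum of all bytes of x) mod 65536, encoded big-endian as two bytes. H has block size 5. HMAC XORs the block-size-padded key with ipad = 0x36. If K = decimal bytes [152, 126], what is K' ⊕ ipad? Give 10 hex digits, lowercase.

ae48363636

Key decimal bytes [152, 126] = 98 7e is 2 bytes ≤ B = 5; zero-pad to 5 bytes: K' = 98 7e 00 00 00.
XOR each byte with 0x36: 98⊕36=ae, 7e⊕36=48, 00⊕36=36, 00⊕36=36, 00⊕36=36.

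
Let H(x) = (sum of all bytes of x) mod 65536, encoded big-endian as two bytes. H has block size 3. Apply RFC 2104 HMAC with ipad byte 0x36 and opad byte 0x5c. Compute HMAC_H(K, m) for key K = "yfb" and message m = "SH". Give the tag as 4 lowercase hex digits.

012c

Key "yfb" = 79 66 62 is exactly B = 3 bytes: K' = 79 66 62.
K' ⊕ ipad = 4f 50 54.  K' ⊕ opad = 25 3a 3e.
Inner input = (K'⊕ipad) ∥ m = 4f 50 54 ∥ 53 48.
Inner hash: sum = 79+80+84+83+72 = 398 → 01 8e.
Outer input = (K'⊕opad) ∥ inner = 25 3a 3e ∥ 01 8e.
Outer hash (tag): sum = 37+58+62+1+142 = 300 → 01 2c.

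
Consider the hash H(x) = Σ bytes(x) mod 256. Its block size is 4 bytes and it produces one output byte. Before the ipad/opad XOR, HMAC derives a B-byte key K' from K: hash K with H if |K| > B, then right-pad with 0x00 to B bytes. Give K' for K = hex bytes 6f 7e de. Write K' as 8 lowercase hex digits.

6f7ede00

Key hex bytes 6f 7e de is 3 bytes ≤ B = 4; zero-pad to 4 bytes: K' = 6f 7e de 00.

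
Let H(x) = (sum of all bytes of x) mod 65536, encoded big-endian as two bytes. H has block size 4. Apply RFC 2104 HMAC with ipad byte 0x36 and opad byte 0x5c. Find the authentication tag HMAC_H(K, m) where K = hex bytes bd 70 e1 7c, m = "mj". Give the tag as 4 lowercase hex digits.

Key hex bytes bd 70 e1 7c is exactly B = 4 bytes: K' = bd 70 e1 7c.
K' ⊕ ipad = 8b 46 d7 4a.  K' ⊕ opad = e1 2c bd 20.
Inner input = (K'⊕ipad) ∥ m = 8b 46 d7 4a ∥ 6d 6a.
Inner hash: sum = 139+70+215+74+109+106 = 713 → 02 c9.
Outer input = (K'⊕opad) ∥ inner = e1 2c bd 20 ∥ 02 c9.
Outer hash (tag): sum = 225+44+189+32+2+201 = 693 → 02 b5.

02b5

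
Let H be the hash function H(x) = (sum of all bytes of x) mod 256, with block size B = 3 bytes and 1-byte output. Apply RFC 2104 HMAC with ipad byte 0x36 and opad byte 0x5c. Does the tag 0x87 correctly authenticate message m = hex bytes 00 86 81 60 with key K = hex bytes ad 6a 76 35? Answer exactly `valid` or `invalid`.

invalid

Key hex bytes ad 6a 76 35 is 4 bytes > B = 3, so hash it first: H(key) = c2, then zero-pad to 3 bytes: K' = c2 00 00.
K' ⊕ ipad = f4 36 36; K' ⊕ opad = 9e 5c 5c.
Inner hash: sum = 244+54+54+0+134+129+96 = 711; mod 256 = 199 → c7.
Outer hash (recomputed tag): sum = 158+92+92+199 = 541; mod 256 = 29 → 1d.
Recomputed tag = 1d; claimed = 87 → mismatch.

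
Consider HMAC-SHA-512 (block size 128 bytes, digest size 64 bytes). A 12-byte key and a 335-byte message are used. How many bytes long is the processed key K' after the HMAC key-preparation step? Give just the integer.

Key is 12 ≤ 128 bytes, zero-padded: |K'| = 128.

128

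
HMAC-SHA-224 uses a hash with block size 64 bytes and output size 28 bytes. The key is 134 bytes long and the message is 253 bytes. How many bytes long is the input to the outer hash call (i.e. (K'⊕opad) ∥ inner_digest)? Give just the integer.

92

Key is 134 > 64 bytes, so it is hashed to 28 bytes then zero-padded to 64: |K'| = 64.
Outer input = (K'⊕opad) ∥ H(inner) → 64 + 28 = 92 bytes.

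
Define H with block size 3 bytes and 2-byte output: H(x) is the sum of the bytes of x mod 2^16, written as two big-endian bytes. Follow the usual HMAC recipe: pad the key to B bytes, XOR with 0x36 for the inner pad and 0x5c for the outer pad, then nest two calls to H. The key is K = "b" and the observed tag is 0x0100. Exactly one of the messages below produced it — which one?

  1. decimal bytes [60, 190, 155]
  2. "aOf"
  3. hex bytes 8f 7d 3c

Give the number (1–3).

Key "b" = 62 is 1 byte ≤ B = 3; zero-pad to 3 bytes: K' = 62 00 00.
K' ⊕ ipad = 54 36 36; K' ⊕ opad = 3e 5c 5c.
m1: inner = H(54 36 36 3c be 9b) = 02 55; tag = H(3e 5c 5c 02 55) = 014d
m2: inner = H(54 36 36 61 4f 66) = 01 d6; tag = H(3e 5c 5c 01 d6) = 01cd
m3: inner = H(54 36 36 8f 7d 3c) = 02 08; tag = H(3e 5c 5c 02 08) = 0100 ← matches

3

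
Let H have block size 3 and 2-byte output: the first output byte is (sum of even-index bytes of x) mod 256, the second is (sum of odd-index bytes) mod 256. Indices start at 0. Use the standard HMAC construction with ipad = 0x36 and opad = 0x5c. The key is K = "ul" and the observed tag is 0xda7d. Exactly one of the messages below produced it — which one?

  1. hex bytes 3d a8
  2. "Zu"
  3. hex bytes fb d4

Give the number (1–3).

3

Key "ul" = 75 6c is 2 bytes ≤ B = 3; zero-pad to 3 bytes: K' = 75 6c 00.
K' ⊕ ipad = 43 5a 36; K' ⊕ opad = 29 30 5c.
m1: inner = H(43 5a 36 3d a8) = 21 97; tag = H(29 30 5c 21 97) = 1c51
m2: inner = H(43 5a 36 5a 75) = ee b4; tag = H(29 30 5c ee b4) = 391e
m3: inner = H(43 5a 36 fb d4) = 4d 55; tag = H(29 30 5c 4d 55) = da7d ← matches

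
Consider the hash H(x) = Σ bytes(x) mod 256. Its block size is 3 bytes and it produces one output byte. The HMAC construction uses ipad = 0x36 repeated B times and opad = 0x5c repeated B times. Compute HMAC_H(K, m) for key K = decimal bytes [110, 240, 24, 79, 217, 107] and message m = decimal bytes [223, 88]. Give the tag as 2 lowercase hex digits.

Key decimal bytes [110, 240, 24, 79, 217, 107] = 6e f0 18 4f d9 6b is 6 bytes > B = 3, so hash it first: H(key) = 09, then zero-pad to 3 bytes: K' = 09 00 00.
K' ⊕ ipad = 3f 36 36.  K' ⊕ opad = 55 5c 5c.
Inner input = (K'⊕ipad) ∥ m = 3f 36 36 ∥ df 58.
Inner hash: sum = 63+54+54+223+88 = 482; mod 256 = 226 → e2.
Outer input = (K'⊕opad) ∥ inner = 55 5c 5c ∥ e2.
Outer hash (tag): sum = 85+92+92+226 = 495; mod 256 = 239 → ef.

ef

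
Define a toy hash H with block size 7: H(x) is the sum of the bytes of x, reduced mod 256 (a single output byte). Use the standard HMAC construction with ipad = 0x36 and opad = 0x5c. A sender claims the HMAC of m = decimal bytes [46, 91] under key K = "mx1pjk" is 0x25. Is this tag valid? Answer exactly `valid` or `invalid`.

Key "mx1pjk" = 6d 78 31 70 6a 6b is 6 bytes ≤ B = 7; zero-pad to 7 bytes: K' = 6d 78 31 70 6a 6b 00.
K' ⊕ ipad = 5b 4e 07 46 5c 5d 36; K' ⊕ opad = 31 24 6d 2c 36 37 5c.
Inner hash: sum = 91+78+7+70+92+93+54+46+91 = 622; mod 256 = 110 → 6e.
Outer hash (recomputed tag): sum = 49+36+109+44+54+55+92+110 = 549; mod 256 = 37 → 25.
Recomputed tag = 25; claimed = 25 → match.

valid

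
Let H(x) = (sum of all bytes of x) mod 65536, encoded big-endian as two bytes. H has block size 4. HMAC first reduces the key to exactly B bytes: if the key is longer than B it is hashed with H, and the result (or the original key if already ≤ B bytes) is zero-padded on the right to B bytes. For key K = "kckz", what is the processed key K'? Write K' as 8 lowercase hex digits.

Key "kckz" = 6b 63 6b 7a is exactly B = 4 bytes: K' = 6b 63 6b 7a.

6b636b7a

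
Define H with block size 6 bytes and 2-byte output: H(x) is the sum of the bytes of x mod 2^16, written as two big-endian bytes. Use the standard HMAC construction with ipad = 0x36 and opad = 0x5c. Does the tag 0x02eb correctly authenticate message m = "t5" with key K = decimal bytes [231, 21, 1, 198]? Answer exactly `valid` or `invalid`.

invalid

Key decimal bytes [231, 21, 1, 198] = e7 15 01 c6 is 4 bytes ≤ B = 6; zero-pad to 6 bytes: K' = e7 15 01 c6 00 00.
K' ⊕ ipad = d1 23 37 f0 36 36; K' ⊕ opad = bb 49 5d 9a 5c 5c.
Inner hash: sum = 209+35+55+240+54+54+116+53 = 816 → 03 30.
Outer hash (recomputed tag): sum = 187+73+93+154+92+92+3+48 = 742 → 02 e6.
Recomputed tag = 02e6; claimed = 02eb → mismatch.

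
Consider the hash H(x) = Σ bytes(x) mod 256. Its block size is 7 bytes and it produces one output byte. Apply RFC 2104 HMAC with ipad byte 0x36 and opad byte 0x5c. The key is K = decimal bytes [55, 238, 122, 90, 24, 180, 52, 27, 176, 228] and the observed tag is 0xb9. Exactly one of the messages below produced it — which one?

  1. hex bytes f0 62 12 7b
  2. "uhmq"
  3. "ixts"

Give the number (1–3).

2

Key decimal bytes [55, 238, 122, 90, 24, 180, 52, 27, 176, 228] = 37 ee 7a 5a 18 b4 34 1b b0 e4 is 10 bytes > B = 7, so hash it first: H(key) = a8, then zero-pad to 7 bytes: K' = a8 00 00 00 00 00 00.
K' ⊕ ipad = 9e 36 36 36 36 36 36; K' ⊕ opad = f4 5c 5c 5c 5c 5c 5c.
m1: inner = H(9e 36 36 36 36 36 36 f0 62 12 7b) = c1; tag = H(f4 5c 5c 5c 5c 5c 5c c1) = dd
m2: inner = H(9e 36 36 36 36 36 36 75 68 6d 71) = 9d; tag = H(f4 5c 5c 5c 5c 5c 5c 9d) = b9 ← matches
m3: inner = H(9e 36 36 36 36 36 36 69 78 74 73) = aa; tag = H(f4 5c 5c 5c 5c 5c 5c aa) = c6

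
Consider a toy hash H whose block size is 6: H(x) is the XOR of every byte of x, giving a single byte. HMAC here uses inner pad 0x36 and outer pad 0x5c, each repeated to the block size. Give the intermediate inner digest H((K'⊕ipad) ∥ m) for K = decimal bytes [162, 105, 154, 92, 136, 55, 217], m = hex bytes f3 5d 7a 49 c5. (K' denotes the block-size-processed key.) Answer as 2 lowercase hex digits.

33

Key decimal bytes [162, 105, 154, 92, 136, 55, 217] = a2 69 9a 5c 88 37 d9 is 7 bytes > B = 6, so hash it first: H(key) = 6b, then zero-pad to 6 bytes: K' = 6b 00 00 00 00 00.
K' ⊕ ipad = 5d 36 36 36 36 36.
Inner input = 5d 36 36 36 36 36 ∥ f3 5d 7a 49 c5.
Inner hash: XOR 5d⊕36⊕36⊕36⊕36⊕36⊕f3⊕5d⊕7a⊕49⊕c5 = 33.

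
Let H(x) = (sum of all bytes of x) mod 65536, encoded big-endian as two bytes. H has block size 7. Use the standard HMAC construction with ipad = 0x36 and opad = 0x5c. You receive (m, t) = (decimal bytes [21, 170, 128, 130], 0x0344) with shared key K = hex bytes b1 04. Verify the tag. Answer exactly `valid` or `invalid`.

invalid

Key hex bytes b1 04 is 2 bytes ≤ B = 7; zero-pad to 7 bytes: K' = b1 04 00 00 00 00 00.
K' ⊕ ipad = 87 32 36 36 36 36 36; K' ⊕ opad = ed 58 5c 5c 5c 5c 5c.
Inner hash: sum = 135+50+54+54+54+54+54+21+170+128+130 = 904 → 03 88.
Outer hash (recomputed tag): sum = 237+88+92+92+92+92+92+3+136 = 924 → 03 9c.
Recomputed tag = 039c; claimed = 0344 → mismatch.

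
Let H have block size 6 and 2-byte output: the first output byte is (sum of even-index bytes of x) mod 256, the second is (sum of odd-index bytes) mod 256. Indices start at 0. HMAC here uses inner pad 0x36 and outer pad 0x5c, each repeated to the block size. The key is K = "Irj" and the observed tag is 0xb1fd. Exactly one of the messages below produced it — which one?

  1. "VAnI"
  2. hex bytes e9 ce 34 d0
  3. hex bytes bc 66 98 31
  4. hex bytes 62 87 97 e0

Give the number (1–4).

Key "Irj" = 49 72 6a is 3 bytes ≤ B = 6; zero-pad to 6 bytes: K' = 49 72 6a 00 00 00.
K' ⊕ ipad = 7f 44 5c 36 36 36; K' ⊕ opad = 15 2e 36 5c 5c 5c.
m1: inner = H(7f 44 5c 36 36 36 56 41 6e 49) = d5 3a; tag = H(15 2e 36 5c 5c 5c d5 3a) = 7c20
m2: inner = H(7f 44 5c 36 36 36 e9 ce 34 d0) = 2e 4e; tag = H(15 2e 36 5c 5c 5c 2e 4e) = d534
m3: inner = H(7f 44 5c 36 36 36 bc 66 98 31) = 65 47; tag = H(15 2e 36 5c 5c 5c 65 47) = 0c2d
m4: inner = H(7f 44 5c 36 36 36 62 87 97 e0) = 0a 17; tag = H(15 2e 36 5c 5c 5c 0a 17) = b1fd ← matches

4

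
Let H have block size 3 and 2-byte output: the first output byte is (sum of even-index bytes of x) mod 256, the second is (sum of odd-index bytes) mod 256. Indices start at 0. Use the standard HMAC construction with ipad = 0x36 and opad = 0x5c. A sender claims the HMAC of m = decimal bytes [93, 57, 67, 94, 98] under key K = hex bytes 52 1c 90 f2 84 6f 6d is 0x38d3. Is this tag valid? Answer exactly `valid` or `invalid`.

valid

Key hex bytes 52 1c 90 f2 84 6f 6d is 7 bytes > B = 3, so hash it first: H(key) = d3 7d, then zero-pad to 3 bytes: K' = d3 7d 00.
K' ⊕ ipad = e5 4b 36; K' ⊕ opad = 8f 21 5c.
Inner hash: even-index sum = 434 mod 256 = 178; odd-index sum = 333 mod 256 = 77 → b2 4d.
Outer hash (recomputed tag): even-index sum = 312 mod 256 = 56; odd-index sum = 211 mod 256 = 211 → 38 d3.
Recomputed tag = 38d3; claimed = 38d3 → match.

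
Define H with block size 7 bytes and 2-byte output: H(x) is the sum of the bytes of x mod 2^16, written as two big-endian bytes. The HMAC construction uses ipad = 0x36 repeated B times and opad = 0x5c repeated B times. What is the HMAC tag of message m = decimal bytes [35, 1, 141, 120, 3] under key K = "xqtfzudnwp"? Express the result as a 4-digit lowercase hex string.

0326

Key "xqtfzudnwp" = 78 71 74 66 7a 75 64 6e 77 70 is 10 bytes > B = 7, so hash it first: H(key) = 04 6b, then zero-pad to 7 bytes: K' = 04 6b 00 00 00 00 00.
K' ⊕ ipad = 32 5d 36 36 36 36 36.  K' ⊕ opad = 58 37 5c 5c 5c 5c 5c.
Inner input = (K'⊕ipad) ∥ m = 32 5d 36 36 36 36 36 ∥ 23 01 8d 78 03.
Inner hash: sum = 50+93+54+54+54+54+54+35+1+141+120+3 = 713 → 02 c9.
Outer input = (K'⊕opad) ∥ inner = 58 37 5c 5c 5c 5c 5c ∥ 02 c9.
Outer hash (tag): sum = 88+55+92+92+92+92+92+2+201 = 806 → 03 26.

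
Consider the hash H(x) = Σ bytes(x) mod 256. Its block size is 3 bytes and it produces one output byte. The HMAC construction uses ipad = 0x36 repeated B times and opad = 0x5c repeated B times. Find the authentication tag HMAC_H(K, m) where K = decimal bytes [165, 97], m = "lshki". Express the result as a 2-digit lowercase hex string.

Key decimal bytes [165, 97] = a5 61 is 2 bytes ≤ B = 3; zero-pad to 3 bytes: K' = a5 61 00.
K' ⊕ ipad = 93 57 36.  K' ⊕ opad = f9 3d 5c.
Inner input = (K'⊕ipad) ∥ m = 93 57 36 ∥ 6c 73 68 6b 69.
Inner hash: sum = 147+87+54+108+115+104+107+105 = 827; mod 256 = 59 → 3b.
Outer input = (K'⊕opad) ∥ inner = f9 3d 5c ∥ 3b.
Outer hash (tag): sum = 249+61+92+59 = 461; mod 256 = 205 → cd.

cd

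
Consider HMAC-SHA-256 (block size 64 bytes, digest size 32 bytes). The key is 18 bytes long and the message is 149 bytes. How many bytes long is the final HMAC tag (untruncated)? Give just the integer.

32

The tag is one SHA-256 digest: 32 bytes.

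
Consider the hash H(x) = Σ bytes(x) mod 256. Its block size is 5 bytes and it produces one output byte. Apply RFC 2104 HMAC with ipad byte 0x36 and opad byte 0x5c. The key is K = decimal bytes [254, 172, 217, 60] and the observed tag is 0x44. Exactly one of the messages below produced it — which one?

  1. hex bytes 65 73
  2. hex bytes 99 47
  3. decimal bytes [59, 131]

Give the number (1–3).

Key decimal bytes [254, 172, 217, 60] = fe ac d9 3c is 4 bytes ≤ B = 5; zero-pad to 5 bytes: K' = fe ac d9 3c 00.
K' ⊕ ipad = c8 9a ef 0a 36; K' ⊕ opad = a2 f0 85 60 5c.
m1: inner = H(c8 9a ef 0a 36 65 73) = 69; tag = H(a2 f0 85 60 5c 69) = 3c
m2: inner = H(c8 9a ef 0a 36 99 47) = 71; tag = H(a2 f0 85 60 5c 71) = 44 ← matches
m3: inner = H(c8 9a ef 0a 36 3b 83) = 4f; tag = H(a2 f0 85 60 5c 4f) = 22

2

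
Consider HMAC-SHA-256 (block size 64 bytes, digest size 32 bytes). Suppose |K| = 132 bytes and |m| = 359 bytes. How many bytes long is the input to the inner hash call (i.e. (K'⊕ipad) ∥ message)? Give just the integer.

Key is 132 > 64 bytes, so it is hashed to 32 bytes then zero-padded to 64: |K'| = 64.
Inner input = (K'⊕ipad) ∥ m → 64 + 359 = 423 bytes.

423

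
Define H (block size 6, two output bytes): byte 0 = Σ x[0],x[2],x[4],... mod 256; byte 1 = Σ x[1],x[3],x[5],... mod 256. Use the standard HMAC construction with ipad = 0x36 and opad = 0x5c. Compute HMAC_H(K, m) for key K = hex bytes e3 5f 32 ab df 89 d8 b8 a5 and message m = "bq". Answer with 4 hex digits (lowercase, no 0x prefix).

Key hex bytes e3 5f 32 ab df 89 d8 b8 a5 is 9 bytes > B = 6, so hash it first: H(key) = 71 4b, then zero-pad to 6 bytes: K' = 71 4b 00 00 00 00.
K' ⊕ ipad = 47 7d 36 36 36 36.  K' ⊕ opad = 2d 17 5c 5c 5c 5c.
Inner input = (K'⊕ipad) ∥ m = 47 7d 36 36 36 36 ∥ 62 71.
Inner hash: even-index sum = 277 mod 256 = 21; odd-index sum = 346 mod 256 = 90 → 15 5a.
Outer input = (K'⊕opad) ∥ inner = 2d 17 5c 5c 5c 5c ∥ 15 5a.
Outer hash (tag): even-index sum = 250 mod 256 = 250; odd-index sum = 297 mod 256 = 41 → fa 29.

fa29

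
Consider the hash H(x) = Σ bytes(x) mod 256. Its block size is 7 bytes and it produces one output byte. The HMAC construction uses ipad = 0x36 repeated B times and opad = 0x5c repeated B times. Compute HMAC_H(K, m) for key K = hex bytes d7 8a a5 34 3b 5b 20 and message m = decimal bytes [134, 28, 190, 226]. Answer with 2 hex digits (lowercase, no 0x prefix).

Key hex bytes d7 8a a5 34 3b 5b 20 is exactly B = 7 bytes: K' = d7 8a a5 34 3b 5b 20.
K' ⊕ ipad = e1 bc 93 02 0d 6d 16.  K' ⊕ opad = 8b d6 f9 68 67 07 7c.
Inner input = (K'⊕ipad) ∥ m = e1 bc 93 02 0d 6d 16 ∥ 86 1c be e2.
Inner hash: sum = 225+188+147+2+13+109+22+134+28+190+226 = 1284; mod 256 = 4 → 04.
Outer input = (K'⊕opad) ∥ inner = 8b d6 f9 68 67 07 7c ∥ 04.
Outer hash (tag): sum = 139+214+249+104+103+7+124+4 = 944; mod 256 = 176 → b0.

b0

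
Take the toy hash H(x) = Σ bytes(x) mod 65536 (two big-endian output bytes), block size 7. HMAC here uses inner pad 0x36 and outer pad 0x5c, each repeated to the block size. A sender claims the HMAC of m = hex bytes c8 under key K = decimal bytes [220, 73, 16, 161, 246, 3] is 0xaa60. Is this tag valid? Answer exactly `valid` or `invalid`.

invalid

Key decimal bytes [220, 73, 16, 161, 246, 3] = dc 49 10 a1 f6 03 is 6 bytes ≤ B = 7; zero-pad to 7 bytes: K' = dc 49 10 a1 f6 03 00.
K' ⊕ ipad = ea 7f 26 97 c0 35 36; K' ⊕ opad = 80 15 4c fd aa 5f 5c.
Inner hash: sum = 234+127+38+151+192+53+54+200 = 1049 → 04 19.
Outer hash (recomputed tag): sum = 128+21+76+253+170+95+92+4+25 = 864 → 03 60.
Recomputed tag = 0360; claimed = aa60 → mismatch.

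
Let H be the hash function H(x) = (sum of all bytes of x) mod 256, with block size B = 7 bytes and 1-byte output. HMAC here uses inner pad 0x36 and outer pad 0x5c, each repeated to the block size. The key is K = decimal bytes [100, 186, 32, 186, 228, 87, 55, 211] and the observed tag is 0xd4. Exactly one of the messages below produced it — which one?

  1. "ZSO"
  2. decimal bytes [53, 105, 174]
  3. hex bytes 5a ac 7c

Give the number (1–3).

Key decimal bytes [100, 186, 32, 186, 228, 87, 55, 211] = 64 ba 20 ba e4 57 37 d3 is 8 bytes > B = 7, so hash it first: H(key) = 3d, then zero-pad to 7 bytes: K' = 3d 00 00 00 00 00 00.
K' ⊕ ipad = 0b 36 36 36 36 36 36; K' ⊕ opad = 61 5c 5c 5c 5c 5c 5c.
m1: inner = H(0b 36 36 36 36 36 36 5a 53 4f) = 4b; tag = H(61 5c 5c 5c 5c 5c 5c 4b) = d4 ← matches
m2: inner = H(0b 36 36 36 36 36 36 35 69 ae) = 9b; tag = H(61 5c 5c 5c 5c 5c 5c 9b) = 24
m3: inner = H(0b 36 36 36 36 36 36 5a ac 7c) = d1; tag = H(61 5c 5c 5c 5c 5c 5c d1) = 5a

1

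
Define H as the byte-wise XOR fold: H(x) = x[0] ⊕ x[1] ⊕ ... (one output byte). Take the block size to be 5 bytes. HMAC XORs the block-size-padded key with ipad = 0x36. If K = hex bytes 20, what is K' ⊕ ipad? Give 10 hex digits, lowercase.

Key hex bytes 20 is 1 byte ≤ B = 5; zero-pad to 5 bytes: K' = 20 00 00 00 00.
XOR each byte with 0x36: 20⊕36=16, 00⊕36=36, 00⊕36=36, 00⊕36=36, 00⊕36=36.

1636363636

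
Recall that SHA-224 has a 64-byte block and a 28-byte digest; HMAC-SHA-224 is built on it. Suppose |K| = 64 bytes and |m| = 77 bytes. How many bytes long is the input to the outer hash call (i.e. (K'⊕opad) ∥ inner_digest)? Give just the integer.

Key is 64 ≤ 64 bytes, zero-padded: |K'| = 64.
Outer input = (K'⊕opad) ∥ H(inner) → 64 + 28 = 92 bytes.

92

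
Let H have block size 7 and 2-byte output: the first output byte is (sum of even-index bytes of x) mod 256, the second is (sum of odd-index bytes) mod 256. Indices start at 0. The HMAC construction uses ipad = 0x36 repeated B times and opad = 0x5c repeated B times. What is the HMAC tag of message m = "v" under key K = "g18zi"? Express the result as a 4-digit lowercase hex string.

Key "g18zi" = 67 31 38 7a 69 is 5 bytes ≤ B = 7; zero-pad to 7 bytes: K' = 67 31 38 7a 69 00 00.
K' ⊕ ipad = 51 07 0e 4c 5f 36 36.  K' ⊕ opad = 3b 6d 64 26 35 5c 5c.
Inner input = (K'⊕ipad) ∥ m = 51 07 0e 4c 5f 36 36 ∥ 76.
Inner hash: even-index sum = 244 mod 256 = 244; odd-index sum = 255 mod 256 = 255 → f4 ff.
Outer input = (K'⊕opad) ∥ inner = 3b 6d 64 26 35 5c 5c ∥ f4 ff.
Outer hash (tag): even-index sum = 559 mod 256 = 47; odd-index sum = 483 mod 256 = 227 → 2f e3.

2fe3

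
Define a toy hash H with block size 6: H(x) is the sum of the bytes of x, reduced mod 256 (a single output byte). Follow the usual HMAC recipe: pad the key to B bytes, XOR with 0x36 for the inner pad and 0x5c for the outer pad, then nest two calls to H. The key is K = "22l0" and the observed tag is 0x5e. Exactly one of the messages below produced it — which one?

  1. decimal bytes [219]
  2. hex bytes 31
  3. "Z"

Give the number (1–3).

3

Key "22l0" = 32 32 6c 30 is 4 bytes ≤ B = 6; zero-pad to 6 bytes: K' = 32 32 6c 30 00 00.
K' ⊕ ipad = 04 04 5a 06 36 36; K' ⊕ opad = 6e 6e 30 6c 5c 5c.
m1: inner = H(04 04 5a 06 36 36 db) = af; tag = H(6e 6e 30 6c 5c 5c af) = df
m2: inner = H(04 04 5a 06 36 36 31) = 05; tag = H(6e 6e 30 6c 5c 5c 05) = 35
m3: inner = H(04 04 5a 06 36 36 5a) = 2e; tag = H(6e 6e 30 6c 5c 5c 2e) = 5e ← matches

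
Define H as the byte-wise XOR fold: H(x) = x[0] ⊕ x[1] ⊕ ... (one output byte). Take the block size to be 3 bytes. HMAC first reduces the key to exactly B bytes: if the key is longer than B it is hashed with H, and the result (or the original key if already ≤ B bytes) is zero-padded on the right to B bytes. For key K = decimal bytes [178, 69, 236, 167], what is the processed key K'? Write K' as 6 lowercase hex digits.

bc0000

|K| = 4 > B = 3, so first hash the key.
H(K): XOR b2⊕45⊕ec⊕a7 = bc.
Zero-pad H(K) = bc to 3 bytes: K' = bc 00 00.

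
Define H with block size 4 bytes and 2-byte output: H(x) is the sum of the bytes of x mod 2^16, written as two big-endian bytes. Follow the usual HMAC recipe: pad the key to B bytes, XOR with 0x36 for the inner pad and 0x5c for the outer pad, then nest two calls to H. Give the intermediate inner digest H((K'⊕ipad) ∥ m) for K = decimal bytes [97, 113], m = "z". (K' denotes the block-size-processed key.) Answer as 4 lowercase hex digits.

Key decimal bytes [97, 113] = 61 71 is 2 bytes ≤ B = 4; zero-pad to 4 bytes: K' = 61 71 00 00.
K' ⊕ ipad = 57 47 36 36.
Inner input = 57 47 36 36 ∥ 7a.
Inner hash: sum = 87+71+54+54+122 = 388 → 01 84.

0184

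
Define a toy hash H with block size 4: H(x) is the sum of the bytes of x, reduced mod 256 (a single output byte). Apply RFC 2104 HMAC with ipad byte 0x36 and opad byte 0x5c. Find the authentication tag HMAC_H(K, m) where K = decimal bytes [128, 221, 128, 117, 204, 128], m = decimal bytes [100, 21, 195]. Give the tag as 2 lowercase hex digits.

Key decimal bytes [128, 221, 128, 117, 204, 128] = 80 dd 80 75 cc 80 is 6 bytes > B = 4, so hash it first: H(key) = 9e, then zero-pad to 4 bytes: K' = 9e 00 00 00.
K' ⊕ ipad = a8 36 36 36.  K' ⊕ opad = c2 5c 5c 5c.
Inner input = (K'⊕ipad) ∥ m = a8 36 36 36 ∥ 64 15 c3.
Inner hash: sum = 168+54+54+54+100+21+195 = 646; mod 256 = 134 → 86.
Outer input = (K'⊕opad) ∥ inner = c2 5c 5c 5c ∥ 86.
Outer hash (tag): sum = 194+92+92+92+134 = 604; mod 256 = 92 → 5c.

5c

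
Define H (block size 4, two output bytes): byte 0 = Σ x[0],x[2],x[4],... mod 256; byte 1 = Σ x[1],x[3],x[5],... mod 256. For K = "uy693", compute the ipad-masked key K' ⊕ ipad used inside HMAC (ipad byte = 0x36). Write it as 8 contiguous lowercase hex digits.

Key "uy693" = 75 79 36 39 33 is 5 bytes > B = 4, so hash it first: H(key) = de b2, then zero-pad to 4 bytes: K' = de b2 00 00.
XOR each byte with 0x36: de⊕36=e8, b2⊕36=84, 00⊕36=36, 00⊕36=36.

e8843636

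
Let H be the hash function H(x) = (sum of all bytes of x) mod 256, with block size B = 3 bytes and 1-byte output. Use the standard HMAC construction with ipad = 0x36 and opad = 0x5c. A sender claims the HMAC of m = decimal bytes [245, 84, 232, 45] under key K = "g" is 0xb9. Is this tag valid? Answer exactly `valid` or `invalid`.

invalid

Key "g" = 67 is 1 byte ≤ B = 3; zero-pad to 3 bytes: K' = 67 00 00.
K' ⊕ ipad = 51 36 36; K' ⊕ opad = 3b 5c 5c.
Inner hash: sum = 81+54+54+245+84+232+45 = 795; mod 256 = 27 → 1b.
Outer hash (recomputed tag): sum = 59+92+92+27 = 270; mod 256 = 14 → 0e.
Recomputed tag = 0e; claimed = b9 → mismatch.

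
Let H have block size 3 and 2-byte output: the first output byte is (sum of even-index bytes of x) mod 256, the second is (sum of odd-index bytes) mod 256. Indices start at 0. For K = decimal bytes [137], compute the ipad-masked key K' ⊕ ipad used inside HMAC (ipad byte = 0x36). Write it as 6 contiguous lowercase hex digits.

bf3636

Key decimal bytes [137] = 89 is 1 byte ≤ B = 3; zero-pad to 3 bytes: K' = 89 00 00.
XOR each byte with 0x36: 89⊕36=bf, 00⊕36=36, 00⊕36=36.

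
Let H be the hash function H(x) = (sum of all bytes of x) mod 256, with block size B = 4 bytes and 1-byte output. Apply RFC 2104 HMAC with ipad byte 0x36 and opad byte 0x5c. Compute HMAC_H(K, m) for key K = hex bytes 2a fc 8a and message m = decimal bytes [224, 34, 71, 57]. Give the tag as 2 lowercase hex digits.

Key hex bytes 2a fc 8a is 3 bytes ≤ B = 4; zero-pad to 4 bytes: K' = 2a fc 8a 00.
K' ⊕ ipad = 1c ca bc 36.  K' ⊕ opad = 76 a0 d6 5c.
Inner input = (K'⊕ipad) ∥ m = 1c ca bc 36 ∥ e0 22 47 39.
Inner hash: sum = 28+202+188+54+224+34+71+57 = 858; mod 256 = 90 → 5a.
Outer input = (K'⊕opad) ∥ inner = 76 a0 d6 5c ∥ 5a.
Outer hash (tag): sum = 118+160+214+92+90 = 674; mod 256 = 162 → a2.

a2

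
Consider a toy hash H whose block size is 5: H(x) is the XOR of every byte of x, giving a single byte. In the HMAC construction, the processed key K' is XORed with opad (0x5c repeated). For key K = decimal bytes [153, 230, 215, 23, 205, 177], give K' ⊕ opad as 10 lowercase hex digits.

Key decimal bytes [153, 230, 215, 23, 205, 177] = 99 e6 d7 17 cd b1 is 6 bytes > B = 5, so hash it first: H(key) = c3, then zero-pad to 5 bytes: K' = c3 00 00 00 00.
XOR each byte with 0x5c: c3⊕5c=9f, 00⊕5c=5c, 00⊕5c=5c, 00⊕5c=5c, 00⊕5c=5c.

9f5c5c5c5c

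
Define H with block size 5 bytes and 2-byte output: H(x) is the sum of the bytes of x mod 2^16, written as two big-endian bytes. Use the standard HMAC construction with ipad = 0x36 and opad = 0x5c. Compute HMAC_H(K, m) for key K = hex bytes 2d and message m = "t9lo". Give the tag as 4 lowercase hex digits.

025e

Key hex bytes 2d is 1 byte ≤ B = 5; zero-pad to 5 bytes: K' = 2d 00 00 00 00.
K' ⊕ ipad = 1b 36 36 36 36.  K' ⊕ opad = 71 5c 5c 5c 5c.
Inner input = (K'⊕ipad) ∥ m = 1b 36 36 36 36 ∥ 74 39 6c 6f.
Inner hash: sum = 27+54+54+54+54+116+57+108+111 = 635 → 02 7b.
Outer input = (K'⊕opad) ∥ inner = 71 5c 5c 5c 5c ∥ 02 7b.
Outer hash (tag): sum = 113+92+92+92+92+2+123 = 606 → 02 5e.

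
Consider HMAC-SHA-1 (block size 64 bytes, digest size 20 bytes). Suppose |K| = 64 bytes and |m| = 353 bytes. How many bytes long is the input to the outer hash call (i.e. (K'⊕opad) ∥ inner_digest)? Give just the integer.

84

Key is 64 ≤ 64 bytes, zero-padded: |K'| = 64.
Outer input = (K'⊕opad) ∥ H(inner) → 64 + 20 = 84 bytes.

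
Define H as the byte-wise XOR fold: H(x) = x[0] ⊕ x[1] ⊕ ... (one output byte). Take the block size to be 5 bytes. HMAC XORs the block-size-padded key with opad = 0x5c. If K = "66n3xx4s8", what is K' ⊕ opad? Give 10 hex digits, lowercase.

7e5c5c5c5c

Key "66n3xx4s8" = 36 36 6e 33 78 78 34 73 38 is 9 bytes > B = 5, so hash it first: H(key) = 22, then zero-pad to 5 bytes: K' = 22 00 00 00 00.
XOR each byte with 0x5c: 22⊕5c=7e, 00⊕5c=5c, 00⊕5c=5c, 00⊕5c=5c, 00⊕5c=5c.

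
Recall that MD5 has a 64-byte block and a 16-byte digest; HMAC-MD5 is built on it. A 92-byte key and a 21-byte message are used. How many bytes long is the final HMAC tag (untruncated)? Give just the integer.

16

The tag is one MD5 digest: 16 bytes.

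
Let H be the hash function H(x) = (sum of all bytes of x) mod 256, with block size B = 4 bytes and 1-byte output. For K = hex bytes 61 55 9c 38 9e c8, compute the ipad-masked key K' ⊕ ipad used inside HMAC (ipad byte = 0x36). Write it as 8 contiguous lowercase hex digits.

Key hex bytes 61 55 9c 38 9e c8 is 6 bytes > B = 4, so hash it first: H(key) = f0, then zero-pad to 4 bytes: K' = f0 00 00 00.
XOR each byte with 0x36: f0⊕36=c6, 00⊕36=36, 00⊕36=36, 00⊕36=36.

c6363636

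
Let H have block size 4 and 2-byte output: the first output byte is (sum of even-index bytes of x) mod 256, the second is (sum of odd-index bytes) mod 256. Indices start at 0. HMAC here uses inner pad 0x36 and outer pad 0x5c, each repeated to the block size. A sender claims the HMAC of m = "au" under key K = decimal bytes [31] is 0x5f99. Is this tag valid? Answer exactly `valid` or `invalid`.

valid

Key decimal bytes [31] = 1f is 1 byte ≤ B = 4; zero-pad to 4 bytes: K' = 1f 00 00 00.
K' ⊕ ipad = 29 36 36 36; K' ⊕ opad = 43 5c 5c 5c.
Inner hash: even-index sum = 192 mod 256 = 192; odd-index sum = 225 mod 256 = 225 → c0 e1.
Outer hash (recomputed tag): even-index sum = 351 mod 256 = 95; odd-index sum = 409 mod 256 = 153 → 5f 99.
Recomputed tag = 5f99; claimed = 5f99 → match.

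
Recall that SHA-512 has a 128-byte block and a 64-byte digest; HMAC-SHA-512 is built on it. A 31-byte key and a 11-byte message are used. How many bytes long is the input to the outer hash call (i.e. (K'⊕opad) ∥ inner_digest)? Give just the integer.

192

Key is 31 ≤ 128 bytes, zero-padded: |K'| = 128.
Outer input = (K'⊕opad) ∥ H(inner) → 128 + 64 = 192 bytes.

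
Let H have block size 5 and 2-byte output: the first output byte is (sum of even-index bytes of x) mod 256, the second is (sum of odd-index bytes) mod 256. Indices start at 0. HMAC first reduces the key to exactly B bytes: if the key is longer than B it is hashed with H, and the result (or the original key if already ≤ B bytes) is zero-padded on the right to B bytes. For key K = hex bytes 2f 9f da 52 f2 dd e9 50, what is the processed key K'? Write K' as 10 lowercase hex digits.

|K| = 8 > B = 5, so first hash the key.
H(K): even-index sum = 740 mod 256 = 228; odd-index sum = 542 mod 256 = 30 → e4 1e.
Zero-pad H(K) = e4 1e to 5 bytes: K' = e4 1e 00 00 00.

e41e000000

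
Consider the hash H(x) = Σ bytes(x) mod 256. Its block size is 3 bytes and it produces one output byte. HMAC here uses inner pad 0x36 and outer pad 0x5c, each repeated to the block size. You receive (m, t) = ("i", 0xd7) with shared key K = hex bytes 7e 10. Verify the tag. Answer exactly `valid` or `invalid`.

Key hex bytes 7e 10 is 2 bytes ≤ B = 3; zero-pad to 3 bytes: K' = 7e 10 00.
K' ⊕ ipad = 48 26 36; K' ⊕ opad = 22 4c 5c.
Inner hash: sum = 72+38+54+105 = 269; mod 256 = 13 → 0d.
Outer hash (recomputed tag): sum = 34+76+92+13 = 215 → d7.
Recomputed tag = d7; claimed = d7 → match.

valid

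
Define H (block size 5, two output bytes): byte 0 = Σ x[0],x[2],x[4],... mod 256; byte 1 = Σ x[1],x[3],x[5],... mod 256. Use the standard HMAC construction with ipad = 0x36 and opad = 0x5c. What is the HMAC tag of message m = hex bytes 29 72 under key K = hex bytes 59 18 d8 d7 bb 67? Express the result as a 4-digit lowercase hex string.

271e

Key hex bytes 59 18 d8 d7 bb 67 is 6 bytes > B = 5, so hash it first: H(key) = ec 56, then zero-pad to 5 bytes: K' = ec 56 00 00 00.
K' ⊕ ipad = da 60 36 36 36.  K' ⊕ opad = b0 0a 5c 5c 5c.
Inner input = (K'⊕ipad) ∥ m = da 60 36 36 36 ∥ 29 72.
Inner hash: even-index sum = 440 mod 256 = 184; odd-index sum = 191 mod 256 = 191 → b8 bf.
Outer input = (K'⊕opad) ∥ inner = b0 0a 5c 5c 5c ∥ b8 bf.
Outer hash (tag): even-index sum = 551 mod 256 = 39; odd-index sum = 286 mod 256 = 30 → 27 1e.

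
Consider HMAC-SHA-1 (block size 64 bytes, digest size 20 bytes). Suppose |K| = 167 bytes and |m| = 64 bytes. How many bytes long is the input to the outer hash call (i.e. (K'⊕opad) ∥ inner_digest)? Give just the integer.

84

Key is 167 > 64 bytes, so it is hashed to 20 bytes then zero-padded to 64: |K'| = 64.
Outer input = (K'⊕opad) ∥ H(inner) → 64 + 20 = 84 bytes.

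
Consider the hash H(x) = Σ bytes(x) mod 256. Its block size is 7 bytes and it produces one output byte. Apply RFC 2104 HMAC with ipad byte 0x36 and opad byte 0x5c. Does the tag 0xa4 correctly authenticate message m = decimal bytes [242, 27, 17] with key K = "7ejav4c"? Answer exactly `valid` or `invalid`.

Key "7ejav4c" = 37 65 6a 61 76 34 63 is exactly B = 7 bytes: K' = 37 65 6a 61 76 34 63.
K' ⊕ ipad = 01 53 5c 57 40 02 55; K' ⊕ opad = 6b 39 36 3d 2a 68 3f.
Inner hash: sum = 1+83+92+87+64+2+85+242+27+17 = 700; mod 256 = 188 → bc.
Outer hash (recomputed tag): sum = 107+57+54+61+42+104+63+188 = 676; mod 256 = 164 → a4.
Recomputed tag = a4; claimed = a4 → match.

valid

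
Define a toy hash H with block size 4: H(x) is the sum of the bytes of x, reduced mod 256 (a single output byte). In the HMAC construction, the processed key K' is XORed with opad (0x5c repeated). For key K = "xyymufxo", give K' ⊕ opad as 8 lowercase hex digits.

c55c5c5c

Key "xyymufxo" = 78 79 79 6d 75 66 78 6f is 8 bytes > B = 4, so hash it first: H(key) = 99, then zero-pad to 4 bytes: K' = 99 00 00 00.
XOR each byte with 0x5c: 99⊕5c=c5, 00⊕5c=5c, 00⊕5c=5c, 00⊕5c=5c.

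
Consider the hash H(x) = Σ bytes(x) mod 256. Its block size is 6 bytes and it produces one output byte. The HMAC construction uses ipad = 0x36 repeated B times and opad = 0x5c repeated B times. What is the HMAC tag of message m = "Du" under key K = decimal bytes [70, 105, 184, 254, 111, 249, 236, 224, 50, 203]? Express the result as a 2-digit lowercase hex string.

fd

Key decimal bytes [70, 105, 184, 254, 111, 249, 236, 224, 50, 203] = 46 69 b8 fe 6f f9 ec e0 32 cb is 10 bytes > B = 6, so hash it first: H(key) = 96, then zero-pad to 6 bytes: K' = 96 00 00 00 00 00.
K' ⊕ ipad = a0 36 36 36 36 36.  K' ⊕ opad = ca 5c 5c 5c 5c 5c.
Inner input = (K'⊕ipad) ∥ m = a0 36 36 36 36 36 ∥ 44 75.
Inner hash: sum = 160+54+54+54+54+54+68+117 = 615; mod 256 = 103 → 67.
Outer input = (K'⊕opad) ∥ inner = ca 5c 5c 5c 5c 5c ∥ 67.
Outer hash (tag): sum = 202+92+92+92+92+92+103 = 765; mod 256 = 253 → fd.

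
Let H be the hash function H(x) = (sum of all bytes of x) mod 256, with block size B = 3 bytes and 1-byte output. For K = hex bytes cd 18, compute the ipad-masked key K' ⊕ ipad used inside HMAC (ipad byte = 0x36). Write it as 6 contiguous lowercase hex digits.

Key hex bytes cd 18 is 2 bytes ≤ B = 3; zero-pad to 3 bytes: K' = cd 18 00.
XOR each byte with 0x36: cd⊕36=fb, 18⊕36=2e, 00⊕36=36.

fb2e36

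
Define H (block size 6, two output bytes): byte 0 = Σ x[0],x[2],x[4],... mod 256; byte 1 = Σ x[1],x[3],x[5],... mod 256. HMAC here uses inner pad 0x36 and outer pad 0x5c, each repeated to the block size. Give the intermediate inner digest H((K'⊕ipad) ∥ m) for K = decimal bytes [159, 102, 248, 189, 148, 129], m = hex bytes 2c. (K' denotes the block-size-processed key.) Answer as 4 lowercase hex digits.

Key decimal bytes [159, 102, 248, 189, 148, 129] = 9f 66 f8 bd 94 81 is exactly B = 6 bytes: K' = 9f 66 f8 bd 94 81.
K' ⊕ ipad = a9 50 ce 8b a2 b7.
Inner input = a9 50 ce 8b a2 b7 ∥ 2c.
Inner hash: even-index sum = 581 mod 256 = 69; odd-index sum = 402 mod 256 = 146 → 45 92.

4592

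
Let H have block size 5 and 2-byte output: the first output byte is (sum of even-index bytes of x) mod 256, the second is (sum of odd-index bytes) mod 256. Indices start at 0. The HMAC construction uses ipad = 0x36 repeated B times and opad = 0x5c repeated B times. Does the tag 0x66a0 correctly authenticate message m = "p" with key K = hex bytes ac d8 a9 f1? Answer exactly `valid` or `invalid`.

Key hex bytes ac d8 a9 f1 is 4 bytes ≤ B = 5; zero-pad to 5 bytes: K' = ac d8 a9 f1 00.
K' ⊕ ipad = 9a ee 9f c7 36; K' ⊕ opad = f0 84 f5 ad 5c.
Inner hash: even-index sum = 367 mod 256 = 111; odd-index sum = 549 mod 256 = 37 → 6f 25.
Outer hash (recomputed tag): even-index sum = 614 mod 256 = 102; odd-index sum = 416 mod 256 = 160 → 66 a0.
Recomputed tag = 66a0; claimed = 66a0 → match.

valid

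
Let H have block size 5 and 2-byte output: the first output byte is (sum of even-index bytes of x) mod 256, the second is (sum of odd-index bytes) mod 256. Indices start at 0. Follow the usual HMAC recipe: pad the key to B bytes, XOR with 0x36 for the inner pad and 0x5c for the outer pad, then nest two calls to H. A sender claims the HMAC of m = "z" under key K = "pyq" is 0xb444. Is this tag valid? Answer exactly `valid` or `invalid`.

Key "pyq" = 70 79 71 is 3 bytes ≤ B = 5; zero-pad to 5 bytes: K' = 70 79 71 00 00.
K' ⊕ ipad = 46 4f 47 36 36; K' ⊕ opad = 2c 25 2d 5c 5c.
Inner hash: even-index sum = 195 mod 256 = 195; odd-index sum = 255 mod 256 = 255 → c3 ff.
Outer hash (recomputed tag): even-index sum = 436 mod 256 = 180; odd-index sum = 324 mod 256 = 68 → b4 44.
Recomputed tag = b444; claimed = b444 → match.

valid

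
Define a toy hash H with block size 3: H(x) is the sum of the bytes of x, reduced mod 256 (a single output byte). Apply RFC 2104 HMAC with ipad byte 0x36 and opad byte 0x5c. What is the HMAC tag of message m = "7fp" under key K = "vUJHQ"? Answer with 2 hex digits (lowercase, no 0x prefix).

Key "vUJHQ" = 76 55 4a 48 51 is 5 bytes > B = 3, so hash it first: H(key) = ae, then zero-pad to 3 bytes: K' = ae 00 00.
K' ⊕ ipad = 98 36 36.  K' ⊕ opad = f2 5c 5c.
Inner input = (K'⊕ipad) ∥ m = 98 36 36 ∥ 37 66 70.
Inner hash: sum = 152+54+54+55+102+112 = 529; mod 256 = 17 → 11.
Outer input = (K'⊕opad) ∥ inner = f2 5c 5c ∥ 11.
Outer hash (tag): sum = 242+92+92+17 = 443; mod 256 = 187 → bb.

bb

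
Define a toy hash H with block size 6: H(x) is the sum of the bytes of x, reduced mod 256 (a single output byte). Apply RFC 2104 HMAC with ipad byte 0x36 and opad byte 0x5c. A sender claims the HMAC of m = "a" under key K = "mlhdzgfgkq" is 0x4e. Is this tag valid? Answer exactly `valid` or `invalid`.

Key "mlhdzgfgkq" = 6d 6c 68 64 7a 67 66 67 6b 71 is 10 bytes > B = 6, so hash it first: H(key) = 2f, then zero-pad to 6 bytes: K' = 2f 00 00 00 00 00.
K' ⊕ ipad = 19 36 36 36 36 36; K' ⊕ opad = 73 5c 5c 5c 5c 5c.
Inner hash: sum = 25+54+54+54+54+54+97 = 392; mod 256 = 136 → 88.
Outer hash (recomputed tag): sum = 115+92+92+92+92+92+136 = 711; mod 256 = 199 → c7.
Recomputed tag = c7; claimed = 4e → mismatch.

invalid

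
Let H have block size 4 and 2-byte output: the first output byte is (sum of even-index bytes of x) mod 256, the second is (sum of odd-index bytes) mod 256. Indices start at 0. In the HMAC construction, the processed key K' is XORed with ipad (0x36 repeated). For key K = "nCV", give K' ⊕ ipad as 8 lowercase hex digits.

Key "nCV" = 6e 43 56 is 3 bytes ≤ B = 4; zero-pad to 4 bytes: K' = 6e 43 56 00.
XOR each byte with 0x36: 6e⊕36=58, 43⊕36=75, 56⊕36=60, 00⊕36=36.

58756036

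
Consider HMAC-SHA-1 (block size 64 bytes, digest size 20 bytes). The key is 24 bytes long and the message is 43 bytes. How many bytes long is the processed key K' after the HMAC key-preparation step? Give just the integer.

64

Key is 24 ≤ 64 bytes, zero-padded: |K'| = 64.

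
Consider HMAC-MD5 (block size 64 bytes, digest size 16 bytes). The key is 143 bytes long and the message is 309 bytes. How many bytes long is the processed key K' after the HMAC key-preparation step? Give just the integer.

64

Key is 143 > 64 bytes, so it is hashed to 16 bytes then zero-padded to 64: |K'| = 64.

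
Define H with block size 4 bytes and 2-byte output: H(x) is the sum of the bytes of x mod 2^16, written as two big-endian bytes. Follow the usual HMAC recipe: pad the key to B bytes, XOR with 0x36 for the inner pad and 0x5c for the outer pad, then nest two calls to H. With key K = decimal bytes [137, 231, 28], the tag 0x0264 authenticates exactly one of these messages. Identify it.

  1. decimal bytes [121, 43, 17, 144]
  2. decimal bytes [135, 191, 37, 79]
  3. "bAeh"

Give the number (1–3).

Key decimal bytes [137, 231, 28] = 89 e7 1c is 3 bytes ≤ B = 4; zero-pad to 4 bytes: K' = 89 e7 1c 00.
K' ⊕ ipad = bf d1 2a 36; K' ⊕ opad = d5 bb 40 5c.
m1: inner = H(bf d1 2a 36 79 2b 11 90) = 03 35; tag = H(d5 bb 40 5c 03 35) = 0264 ← matches
m2: inner = H(bf d1 2a 36 87 bf 25 4f) = 03 aa; tag = H(d5 bb 40 5c 03 aa) = 02d9
m3: inner = H(bf d1 2a 36 62 41 65 68) = 03 60; tag = H(d5 bb 40 5c 03 60) = 028f

1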